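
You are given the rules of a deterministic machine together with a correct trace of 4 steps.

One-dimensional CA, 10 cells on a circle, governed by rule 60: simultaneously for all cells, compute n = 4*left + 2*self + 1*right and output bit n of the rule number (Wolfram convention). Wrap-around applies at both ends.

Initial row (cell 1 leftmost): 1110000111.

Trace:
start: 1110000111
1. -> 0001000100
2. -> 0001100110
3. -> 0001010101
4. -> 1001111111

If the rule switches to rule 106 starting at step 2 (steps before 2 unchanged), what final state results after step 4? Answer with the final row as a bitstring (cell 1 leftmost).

1000100000

(re-executing steps 2..4 under rule 106; state before step 2: 0001000100)
2. -> 0010001000
3. -> 0100010000
4. -> 1000100000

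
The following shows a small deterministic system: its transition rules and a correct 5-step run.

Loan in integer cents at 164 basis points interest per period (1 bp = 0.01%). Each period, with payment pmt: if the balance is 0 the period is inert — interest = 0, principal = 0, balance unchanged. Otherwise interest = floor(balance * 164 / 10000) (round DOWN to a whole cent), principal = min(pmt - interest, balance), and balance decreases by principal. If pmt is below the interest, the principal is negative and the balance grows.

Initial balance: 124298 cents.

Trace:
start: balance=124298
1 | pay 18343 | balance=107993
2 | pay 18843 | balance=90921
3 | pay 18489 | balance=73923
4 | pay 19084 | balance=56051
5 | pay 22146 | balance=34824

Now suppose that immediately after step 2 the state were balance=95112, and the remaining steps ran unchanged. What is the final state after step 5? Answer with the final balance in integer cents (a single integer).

state after step 2 := balance=95112
3 | pay 18489 | balance=78182
4 | pay 19084 | balance=60380
5 | pay 22146 | balance=39224

39224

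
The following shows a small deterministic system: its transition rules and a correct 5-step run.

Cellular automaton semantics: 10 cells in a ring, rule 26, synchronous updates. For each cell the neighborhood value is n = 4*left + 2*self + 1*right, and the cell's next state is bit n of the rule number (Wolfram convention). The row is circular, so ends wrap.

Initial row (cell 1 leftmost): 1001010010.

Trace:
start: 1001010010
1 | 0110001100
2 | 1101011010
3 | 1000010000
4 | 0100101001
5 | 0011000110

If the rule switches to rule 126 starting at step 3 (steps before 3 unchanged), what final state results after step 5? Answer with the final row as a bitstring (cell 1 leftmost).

0000000000

(re-executing steps 3..5 under rule 126; state before step 3: 1101011010)
3 | 1111111111
4 | 0000000000
5 | 0000000000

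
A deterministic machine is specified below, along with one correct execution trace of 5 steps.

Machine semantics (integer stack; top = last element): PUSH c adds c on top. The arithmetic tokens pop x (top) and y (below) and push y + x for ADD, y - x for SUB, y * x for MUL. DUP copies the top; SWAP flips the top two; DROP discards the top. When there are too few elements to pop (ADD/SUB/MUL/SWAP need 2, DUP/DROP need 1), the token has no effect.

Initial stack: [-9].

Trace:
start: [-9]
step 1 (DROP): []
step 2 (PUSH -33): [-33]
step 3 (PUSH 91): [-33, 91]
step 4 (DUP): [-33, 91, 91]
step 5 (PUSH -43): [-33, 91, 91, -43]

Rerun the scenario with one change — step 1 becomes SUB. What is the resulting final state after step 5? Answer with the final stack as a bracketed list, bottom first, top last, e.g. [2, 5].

(re-executing from step 1 with the substitution; state before step 1: [-9])
step 1 (SUB): [-9]
step 2 (PUSH -33): [-9, -33]
step 3 (PUSH 91): [-9, -33, 91]
step 4 (DUP): [-9, -33, 91, 91]
step 5 (PUSH -43): [-9, -33, 91, 91, -43]

[-9, -33, 91, 91, -43]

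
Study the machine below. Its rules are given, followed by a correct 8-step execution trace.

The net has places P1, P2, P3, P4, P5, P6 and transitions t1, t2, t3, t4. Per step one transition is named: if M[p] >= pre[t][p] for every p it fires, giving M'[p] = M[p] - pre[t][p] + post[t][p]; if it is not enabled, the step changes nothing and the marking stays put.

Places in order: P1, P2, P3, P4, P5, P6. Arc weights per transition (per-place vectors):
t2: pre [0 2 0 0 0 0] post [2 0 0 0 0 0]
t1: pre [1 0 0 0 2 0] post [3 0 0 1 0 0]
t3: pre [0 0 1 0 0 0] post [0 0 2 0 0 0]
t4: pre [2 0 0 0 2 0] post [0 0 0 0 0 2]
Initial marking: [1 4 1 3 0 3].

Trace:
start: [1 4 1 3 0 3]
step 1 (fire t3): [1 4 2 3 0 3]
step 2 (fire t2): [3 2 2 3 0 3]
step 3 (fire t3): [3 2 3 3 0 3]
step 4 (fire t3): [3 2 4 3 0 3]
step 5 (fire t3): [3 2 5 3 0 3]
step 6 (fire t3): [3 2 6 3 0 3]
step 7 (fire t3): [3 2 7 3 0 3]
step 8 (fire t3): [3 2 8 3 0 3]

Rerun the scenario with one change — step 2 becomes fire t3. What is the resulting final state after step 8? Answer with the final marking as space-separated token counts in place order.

1 4 9 3 0 3

(re-executing from step 2 with the substitution; state before step 2: [1 4 2 3 0 3])
step 2 (fire t3): [1 4 3 3 0 3]
step 3 (fire t3): [1 4 4 3 0 3]
step 4 (fire t3): [1 4 5 3 0 3]
step 5 (fire t3): [1 4 6 3 0 3]
step 6 (fire t3): [1 4 7 3 0 3]
step 7 (fire t3): [1 4 8 3 0 3]
step 8 (fire t3): [1 4 9 3 0 3]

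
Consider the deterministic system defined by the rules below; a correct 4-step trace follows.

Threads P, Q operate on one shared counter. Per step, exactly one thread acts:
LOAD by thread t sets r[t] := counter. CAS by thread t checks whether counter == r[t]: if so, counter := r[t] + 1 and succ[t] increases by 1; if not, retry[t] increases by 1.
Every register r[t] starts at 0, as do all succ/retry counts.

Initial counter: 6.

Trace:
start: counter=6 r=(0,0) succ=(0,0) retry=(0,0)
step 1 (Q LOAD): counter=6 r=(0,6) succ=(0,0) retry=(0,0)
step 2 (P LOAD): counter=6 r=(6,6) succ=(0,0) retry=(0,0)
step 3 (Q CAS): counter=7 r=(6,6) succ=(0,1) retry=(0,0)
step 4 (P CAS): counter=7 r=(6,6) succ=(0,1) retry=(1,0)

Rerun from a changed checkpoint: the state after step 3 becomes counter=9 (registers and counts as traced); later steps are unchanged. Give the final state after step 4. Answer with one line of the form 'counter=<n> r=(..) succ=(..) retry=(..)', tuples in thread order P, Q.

state after step 3 := counter=9 r=(6,6) succ=(0,1) retry=(0,0)
step 4 (P CAS): counter=9 r=(6,6) succ=(0,1) retry=(1,0)

counter=9 r=(6,6) succ=(0,1) retry=(1,0)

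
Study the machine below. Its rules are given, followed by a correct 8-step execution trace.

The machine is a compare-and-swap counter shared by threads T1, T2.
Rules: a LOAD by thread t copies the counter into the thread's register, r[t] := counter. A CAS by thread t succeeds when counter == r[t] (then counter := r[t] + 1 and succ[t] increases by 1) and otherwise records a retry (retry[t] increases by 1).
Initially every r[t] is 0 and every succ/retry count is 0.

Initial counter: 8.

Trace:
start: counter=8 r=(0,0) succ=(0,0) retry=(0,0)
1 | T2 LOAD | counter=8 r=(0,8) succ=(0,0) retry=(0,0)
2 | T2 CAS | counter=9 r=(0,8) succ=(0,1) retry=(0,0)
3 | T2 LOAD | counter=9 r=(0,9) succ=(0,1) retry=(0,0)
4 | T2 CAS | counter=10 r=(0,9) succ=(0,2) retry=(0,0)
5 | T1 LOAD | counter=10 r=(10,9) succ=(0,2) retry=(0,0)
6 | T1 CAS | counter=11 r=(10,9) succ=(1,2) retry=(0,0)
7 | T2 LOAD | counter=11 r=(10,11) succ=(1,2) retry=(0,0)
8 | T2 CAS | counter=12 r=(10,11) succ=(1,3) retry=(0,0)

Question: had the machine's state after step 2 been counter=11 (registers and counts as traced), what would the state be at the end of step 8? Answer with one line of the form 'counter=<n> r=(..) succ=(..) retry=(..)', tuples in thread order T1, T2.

counter=14 r=(12,13) succ=(1,3) retry=(0,0)

state after step 2 := counter=11 r=(0,8) succ=(0,1) retry=(0,0)
3 | T2 LOAD | counter=11 r=(0,11) succ=(0,1) retry=(0,0)
4 | T2 CAS | counter=12 r=(0,11) succ=(0,2) retry=(0,0)
5 | T1 LOAD | counter=12 r=(12,11) succ=(0,2) retry=(0,0)
6 | T1 CAS | counter=13 r=(12,11) succ=(1,2) retry=(0,0)
7 | T2 LOAD | counter=13 r=(12,13) succ=(1,2) retry=(0,0)
8 | T2 CAS | counter=14 r=(12,13) succ=(1,3) retry=(0,0)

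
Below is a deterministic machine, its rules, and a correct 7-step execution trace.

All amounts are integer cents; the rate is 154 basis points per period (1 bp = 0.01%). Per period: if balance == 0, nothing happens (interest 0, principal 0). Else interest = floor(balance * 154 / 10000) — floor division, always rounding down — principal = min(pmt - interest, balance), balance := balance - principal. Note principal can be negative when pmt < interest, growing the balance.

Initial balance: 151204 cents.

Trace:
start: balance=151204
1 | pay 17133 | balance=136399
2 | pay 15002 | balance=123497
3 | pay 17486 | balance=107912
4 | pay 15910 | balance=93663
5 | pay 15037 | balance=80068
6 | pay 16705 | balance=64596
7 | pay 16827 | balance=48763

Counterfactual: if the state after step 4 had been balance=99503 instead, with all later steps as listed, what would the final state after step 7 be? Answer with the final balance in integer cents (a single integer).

54877

state after step 4 := balance=99503
5 | pay 15037 | balance=85998
6 | pay 16705 | balance=70617
7 | pay 16827 | balance=54877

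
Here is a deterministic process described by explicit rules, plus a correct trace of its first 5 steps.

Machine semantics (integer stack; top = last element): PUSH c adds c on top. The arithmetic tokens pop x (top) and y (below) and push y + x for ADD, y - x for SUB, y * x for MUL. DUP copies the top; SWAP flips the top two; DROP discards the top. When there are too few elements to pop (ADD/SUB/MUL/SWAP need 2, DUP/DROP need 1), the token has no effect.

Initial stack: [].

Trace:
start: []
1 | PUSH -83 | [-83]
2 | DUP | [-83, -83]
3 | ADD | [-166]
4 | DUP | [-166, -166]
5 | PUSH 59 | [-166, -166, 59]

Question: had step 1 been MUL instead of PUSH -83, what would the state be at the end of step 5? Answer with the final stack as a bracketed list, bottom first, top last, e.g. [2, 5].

[59]

(re-executing from step 1 with the substitution; state before step 1: [])
1 | MUL | []
2 | DUP | []
3 | ADD | []
4 | DUP | []
5 | PUSH 59 | [59]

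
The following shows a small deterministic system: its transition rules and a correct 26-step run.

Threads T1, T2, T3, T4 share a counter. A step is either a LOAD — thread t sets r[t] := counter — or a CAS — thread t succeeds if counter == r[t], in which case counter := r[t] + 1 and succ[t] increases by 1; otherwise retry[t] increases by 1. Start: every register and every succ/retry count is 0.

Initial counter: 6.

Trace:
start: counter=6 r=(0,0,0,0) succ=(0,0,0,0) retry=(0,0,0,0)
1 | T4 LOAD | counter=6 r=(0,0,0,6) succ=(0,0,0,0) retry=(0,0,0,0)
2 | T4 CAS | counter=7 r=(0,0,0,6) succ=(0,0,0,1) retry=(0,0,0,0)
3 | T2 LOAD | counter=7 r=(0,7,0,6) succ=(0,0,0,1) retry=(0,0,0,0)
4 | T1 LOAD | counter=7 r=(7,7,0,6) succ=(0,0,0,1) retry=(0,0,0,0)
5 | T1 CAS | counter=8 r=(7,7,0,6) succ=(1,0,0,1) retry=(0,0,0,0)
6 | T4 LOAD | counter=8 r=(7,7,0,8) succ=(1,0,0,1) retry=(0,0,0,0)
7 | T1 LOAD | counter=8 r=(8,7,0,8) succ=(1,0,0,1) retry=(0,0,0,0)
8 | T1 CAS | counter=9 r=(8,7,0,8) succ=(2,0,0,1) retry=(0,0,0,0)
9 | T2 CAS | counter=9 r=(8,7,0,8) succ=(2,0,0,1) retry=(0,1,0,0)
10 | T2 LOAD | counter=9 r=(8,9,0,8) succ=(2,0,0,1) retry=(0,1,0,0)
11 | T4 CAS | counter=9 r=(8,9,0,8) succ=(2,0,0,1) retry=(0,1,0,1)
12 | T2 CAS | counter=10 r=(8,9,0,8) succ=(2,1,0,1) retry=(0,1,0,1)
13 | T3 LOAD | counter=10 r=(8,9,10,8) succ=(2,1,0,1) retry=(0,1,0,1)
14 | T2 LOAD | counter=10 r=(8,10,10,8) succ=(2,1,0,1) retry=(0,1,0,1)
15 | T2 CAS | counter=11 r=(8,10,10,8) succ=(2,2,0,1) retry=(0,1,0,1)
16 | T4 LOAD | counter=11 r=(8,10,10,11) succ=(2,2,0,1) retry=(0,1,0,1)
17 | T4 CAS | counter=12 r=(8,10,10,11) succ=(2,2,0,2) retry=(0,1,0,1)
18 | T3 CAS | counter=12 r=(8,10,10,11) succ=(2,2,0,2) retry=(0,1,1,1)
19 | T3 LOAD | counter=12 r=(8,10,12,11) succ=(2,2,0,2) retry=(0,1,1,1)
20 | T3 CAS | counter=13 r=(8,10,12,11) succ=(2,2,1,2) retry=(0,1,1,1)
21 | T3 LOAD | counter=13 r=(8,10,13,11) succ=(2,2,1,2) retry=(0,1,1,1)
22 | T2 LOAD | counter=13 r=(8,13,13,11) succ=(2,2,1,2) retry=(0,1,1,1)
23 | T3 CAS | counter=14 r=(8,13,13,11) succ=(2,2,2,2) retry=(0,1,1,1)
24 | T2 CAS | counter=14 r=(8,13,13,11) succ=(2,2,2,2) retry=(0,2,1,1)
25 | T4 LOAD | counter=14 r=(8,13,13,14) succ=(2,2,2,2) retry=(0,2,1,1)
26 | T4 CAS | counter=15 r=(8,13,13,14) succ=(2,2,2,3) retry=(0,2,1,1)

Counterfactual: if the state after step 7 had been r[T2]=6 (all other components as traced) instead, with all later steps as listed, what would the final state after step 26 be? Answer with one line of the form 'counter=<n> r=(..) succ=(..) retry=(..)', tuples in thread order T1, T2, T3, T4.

counter=15 r=(8,13,13,14) succ=(2,2,2,3) retry=(0,2,1,1)

state after step 7 := counter=8 r=(8,6,0,8) succ=(1,0,0,1) retry=(0,0,0,0)
8 | T1 CAS | counter=9 r=(8,6,0,8) succ=(2,0,0,1) retry=(0,0,0,0)
9 | T2 CAS | counter=9 r=(8,6,0,8) succ=(2,0,0,1) retry=(0,1,0,0)
10 | T2 LOAD | counter=9 r=(8,9,0,8) succ=(2,0,0,1) retry=(0,1,0,0)
11 | T4 CAS | counter=9 r=(8,9,0,8) succ=(2,0,0,1) retry=(0,1,0,1)
12 | T2 CAS | counter=10 r=(8,9,0,8) succ=(2,1,0,1) retry=(0,1,0,1)
13 | T3 LOAD | counter=10 r=(8,9,10,8) succ=(2,1,0,1) retry=(0,1,0,1)
14 | T2 LOAD | counter=10 r=(8,10,10,8) succ=(2,1,0,1) retry=(0,1,0,1)
15 | T2 CAS | counter=11 r=(8,10,10,8) succ=(2,2,0,1) retry=(0,1,0,1)
16 | T4 LOAD | counter=11 r=(8,10,10,11) succ=(2,2,0,1) retry=(0,1,0,1)
17 | T4 CAS | counter=12 r=(8,10,10,11) succ=(2,2,0,2) retry=(0,1,0,1)
18 | T3 CAS | counter=12 r=(8,10,10,11) succ=(2,2,0,2) retry=(0,1,1,1)
19 | T3 LOAD | counter=12 r=(8,10,12,11) succ=(2,2,0,2) retry=(0,1,1,1)
20 | T3 CAS | counter=13 r=(8,10,12,11) succ=(2,2,1,2) retry=(0,1,1,1)
21 | T3 LOAD | counter=13 r=(8,10,13,11) succ=(2,2,1,2) retry=(0,1,1,1)
22 | T2 LOAD | counter=13 r=(8,13,13,11) succ=(2,2,1,2) retry=(0,1,1,1)
23 | T3 CAS | counter=14 r=(8,13,13,11) succ=(2,2,2,2) retry=(0,1,1,1)
24 | T2 CAS | counter=14 r=(8,13,13,11) succ=(2,2,2,2) retry=(0,2,1,1)
25 | T4 LOAD | counter=14 r=(8,13,13,14) succ=(2,2,2,2) retry=(0,2,1,1)
26 | T4 CAS | counter=15 r=(8,13,13,14) succ=(2,2,2,3) retry=(0,2,1,1)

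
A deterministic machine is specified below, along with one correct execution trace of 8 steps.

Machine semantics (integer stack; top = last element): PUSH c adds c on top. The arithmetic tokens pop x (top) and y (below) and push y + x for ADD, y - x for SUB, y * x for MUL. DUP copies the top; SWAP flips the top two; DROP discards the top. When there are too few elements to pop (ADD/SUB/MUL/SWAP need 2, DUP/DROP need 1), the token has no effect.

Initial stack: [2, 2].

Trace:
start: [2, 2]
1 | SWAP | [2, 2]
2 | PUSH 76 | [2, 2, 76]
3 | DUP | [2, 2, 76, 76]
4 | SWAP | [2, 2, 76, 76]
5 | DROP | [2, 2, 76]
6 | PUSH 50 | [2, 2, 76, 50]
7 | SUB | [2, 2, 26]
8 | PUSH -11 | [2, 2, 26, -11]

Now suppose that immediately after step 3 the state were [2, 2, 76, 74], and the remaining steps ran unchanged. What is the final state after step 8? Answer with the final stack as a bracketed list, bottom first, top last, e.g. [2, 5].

state after step 3 := [2, 2, 76, 74]
4 | SWAP | [2, 2, 74, 76]
5 | DROP | [2, 2, 74]
6 | PUSH 50 | [2, 2, 74, 50]
7 | SUB | [2, 2, 24]
8 | PUSH -11 | [2, 2, 24, -11]

[2, 2, 24, -11]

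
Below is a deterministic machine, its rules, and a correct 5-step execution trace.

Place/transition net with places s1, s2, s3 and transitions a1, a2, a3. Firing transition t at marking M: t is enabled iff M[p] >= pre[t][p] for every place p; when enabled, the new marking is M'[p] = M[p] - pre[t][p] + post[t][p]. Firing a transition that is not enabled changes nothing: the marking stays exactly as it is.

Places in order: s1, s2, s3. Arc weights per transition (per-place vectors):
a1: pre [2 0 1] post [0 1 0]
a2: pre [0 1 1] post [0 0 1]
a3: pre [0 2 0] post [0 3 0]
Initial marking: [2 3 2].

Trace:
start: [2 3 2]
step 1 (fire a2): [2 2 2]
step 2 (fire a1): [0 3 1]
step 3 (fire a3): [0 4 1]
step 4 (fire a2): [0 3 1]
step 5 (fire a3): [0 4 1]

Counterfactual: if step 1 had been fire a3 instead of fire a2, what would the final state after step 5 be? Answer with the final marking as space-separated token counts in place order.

0 6 1

(re-executing from step 1 with the substitution; state before step 1: [2 3 2])
step 1 (fire a3): [2 4 2]
step 2 (fire a1): [0 5 1]
step 3 (fire a3): [0 6 1]
step 4 (fire a2): [0 5 1]
step 5 (fire a3): [0 6 1]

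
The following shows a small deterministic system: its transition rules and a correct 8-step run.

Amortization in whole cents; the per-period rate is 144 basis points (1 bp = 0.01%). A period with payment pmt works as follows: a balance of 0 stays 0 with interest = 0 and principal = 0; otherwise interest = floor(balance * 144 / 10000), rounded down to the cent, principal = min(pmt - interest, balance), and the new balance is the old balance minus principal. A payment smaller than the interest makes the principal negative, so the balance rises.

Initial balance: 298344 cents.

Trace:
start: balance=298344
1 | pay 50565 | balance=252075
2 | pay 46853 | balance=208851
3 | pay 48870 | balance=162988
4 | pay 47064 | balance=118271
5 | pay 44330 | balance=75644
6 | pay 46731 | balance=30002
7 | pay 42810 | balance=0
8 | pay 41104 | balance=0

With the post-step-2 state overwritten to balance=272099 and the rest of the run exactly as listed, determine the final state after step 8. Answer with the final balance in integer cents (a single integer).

state after step 2 := balance=272099
3 | pay 48870 | balance=227147
4 | pay 47064 | balance=183353
5 | pay 44330 | balance=141663
6 | pay 46731 | balance=96971
7 | pay 42810 | balance=55557
8 | pay 41104 | balance=15253

15253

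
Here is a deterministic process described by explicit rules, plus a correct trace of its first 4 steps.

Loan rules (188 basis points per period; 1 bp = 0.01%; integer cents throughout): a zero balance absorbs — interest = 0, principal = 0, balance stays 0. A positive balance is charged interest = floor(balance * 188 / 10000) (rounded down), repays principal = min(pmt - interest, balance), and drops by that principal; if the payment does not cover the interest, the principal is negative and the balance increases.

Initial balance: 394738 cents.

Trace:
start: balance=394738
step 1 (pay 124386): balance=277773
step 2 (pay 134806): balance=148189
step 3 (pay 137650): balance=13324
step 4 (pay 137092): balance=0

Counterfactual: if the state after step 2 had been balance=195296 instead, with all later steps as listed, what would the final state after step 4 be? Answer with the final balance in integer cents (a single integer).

state after step 2 := balance=195296
step 3 (pay 137650): balance=61317
step 4 (pay 137092): balance=0

0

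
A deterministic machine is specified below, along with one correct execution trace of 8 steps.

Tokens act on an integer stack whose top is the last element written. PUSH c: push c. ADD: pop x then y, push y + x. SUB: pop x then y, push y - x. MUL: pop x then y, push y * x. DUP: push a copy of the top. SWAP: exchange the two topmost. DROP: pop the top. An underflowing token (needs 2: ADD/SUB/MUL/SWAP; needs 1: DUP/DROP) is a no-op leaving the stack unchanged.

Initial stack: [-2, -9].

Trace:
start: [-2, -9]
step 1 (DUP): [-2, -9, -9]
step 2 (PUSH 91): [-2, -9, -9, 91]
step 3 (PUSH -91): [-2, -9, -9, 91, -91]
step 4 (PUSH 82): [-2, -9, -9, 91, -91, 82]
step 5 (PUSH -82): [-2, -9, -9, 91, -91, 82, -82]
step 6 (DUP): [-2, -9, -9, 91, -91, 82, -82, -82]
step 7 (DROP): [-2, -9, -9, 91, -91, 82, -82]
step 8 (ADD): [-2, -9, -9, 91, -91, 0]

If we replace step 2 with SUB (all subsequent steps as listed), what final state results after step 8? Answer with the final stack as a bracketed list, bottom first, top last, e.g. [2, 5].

(re-executing from step 2 with the substitution; state before step 2: [-2, -9, -9])
step 2 (SUB): [-2, 0]
step 3 (PUSH -91): [-2, 0, -91]
step 4 (PUSH 82): [-2, 0, -91, 82]
step 5 (PUSH -82): [-2, 0, -91, 82, -82]
step 6 (DUP): [-2, 0, -91, 82, -82, -82]
step 7 (DROP): [-2, 0, -91, 82, -82]
step 8 (ADD): [-2, 0, -91, 0]

[-2, 0, -91, 0]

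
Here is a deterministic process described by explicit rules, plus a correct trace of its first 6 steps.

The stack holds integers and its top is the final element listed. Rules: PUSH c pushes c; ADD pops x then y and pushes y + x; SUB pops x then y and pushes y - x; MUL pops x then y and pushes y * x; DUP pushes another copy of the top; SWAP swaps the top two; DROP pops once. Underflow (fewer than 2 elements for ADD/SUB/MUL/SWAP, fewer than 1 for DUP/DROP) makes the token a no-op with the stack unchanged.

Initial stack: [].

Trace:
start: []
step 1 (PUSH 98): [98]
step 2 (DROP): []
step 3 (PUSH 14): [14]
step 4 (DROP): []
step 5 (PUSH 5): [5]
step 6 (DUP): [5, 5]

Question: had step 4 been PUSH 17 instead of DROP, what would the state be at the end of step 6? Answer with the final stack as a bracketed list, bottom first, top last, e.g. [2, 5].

[14, 17, 5, 5]

(re-executing from step 4 with the substitution; state before step 4: [14])
step 4 (PUSH 17): [14, 17]
step 5 (PUSH 5): [14, 17, 5]
step 6 (DUP): [14, 17, 5, 5]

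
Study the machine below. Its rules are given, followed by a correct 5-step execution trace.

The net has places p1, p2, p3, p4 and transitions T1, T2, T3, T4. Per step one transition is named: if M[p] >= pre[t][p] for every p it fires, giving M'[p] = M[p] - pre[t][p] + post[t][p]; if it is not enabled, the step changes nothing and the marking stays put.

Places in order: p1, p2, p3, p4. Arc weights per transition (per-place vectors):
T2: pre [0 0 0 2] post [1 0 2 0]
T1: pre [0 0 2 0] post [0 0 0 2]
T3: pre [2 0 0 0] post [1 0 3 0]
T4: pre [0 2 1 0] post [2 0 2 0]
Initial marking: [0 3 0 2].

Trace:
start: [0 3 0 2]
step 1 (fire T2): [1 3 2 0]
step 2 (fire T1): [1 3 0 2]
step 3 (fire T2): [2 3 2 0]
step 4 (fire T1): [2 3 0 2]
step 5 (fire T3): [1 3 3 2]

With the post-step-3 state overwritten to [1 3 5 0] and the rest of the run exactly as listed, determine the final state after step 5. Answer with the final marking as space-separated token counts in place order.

state after step 3 := [1 3 5 0]
step 4 (fire T1): [1 3 3 2]
step 5 (fire T3): [1 3 3 2]

1 3 3 2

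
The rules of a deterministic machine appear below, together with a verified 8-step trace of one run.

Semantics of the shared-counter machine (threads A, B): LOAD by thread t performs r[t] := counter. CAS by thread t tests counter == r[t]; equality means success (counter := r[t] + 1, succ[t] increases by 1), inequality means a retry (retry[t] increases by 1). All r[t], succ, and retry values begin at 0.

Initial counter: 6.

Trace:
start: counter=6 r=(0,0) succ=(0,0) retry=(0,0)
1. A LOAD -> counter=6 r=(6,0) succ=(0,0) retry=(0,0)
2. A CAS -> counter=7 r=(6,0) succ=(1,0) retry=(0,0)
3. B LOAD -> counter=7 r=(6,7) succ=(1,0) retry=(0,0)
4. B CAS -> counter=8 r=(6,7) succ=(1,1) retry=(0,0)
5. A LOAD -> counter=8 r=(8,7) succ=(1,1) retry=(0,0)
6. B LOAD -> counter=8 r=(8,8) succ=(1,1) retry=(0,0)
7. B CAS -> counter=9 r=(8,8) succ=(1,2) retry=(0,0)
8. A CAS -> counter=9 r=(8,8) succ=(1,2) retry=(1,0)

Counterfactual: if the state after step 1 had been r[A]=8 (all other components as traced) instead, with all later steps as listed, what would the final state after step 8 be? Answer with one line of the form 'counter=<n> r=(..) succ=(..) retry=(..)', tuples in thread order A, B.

state after step 1 := counter=6 r=(8,0) succ=(0,0) retry=(0,0)
2. A CAS -> counter=6 r=(8,0) succ=(0,0) retry=(1,0)
3. B LOAD -> counter=6 r=(8,6) succ=(0,0) retry=(1,0)
4. B CAS -> counter=7 r=(8,6) succ=(0,1) retry=(1,0)
5. A LOAD -> counter=7 r=(7,6) succ=(0,1) retry=(1,0)
6. B LOAD -> counter=7 r=(7,7) succ=(0,1) retry=(1,0)
7. B CAS -> counter=8 r=(7,7) succ=(0,2) retry=(1,0)
8. A CAS -> counter=8 r=(7,7) succ=(0,2) retry=(2,0)

counter=8 r=(7,7) succ=(0,2) retry=(2,0)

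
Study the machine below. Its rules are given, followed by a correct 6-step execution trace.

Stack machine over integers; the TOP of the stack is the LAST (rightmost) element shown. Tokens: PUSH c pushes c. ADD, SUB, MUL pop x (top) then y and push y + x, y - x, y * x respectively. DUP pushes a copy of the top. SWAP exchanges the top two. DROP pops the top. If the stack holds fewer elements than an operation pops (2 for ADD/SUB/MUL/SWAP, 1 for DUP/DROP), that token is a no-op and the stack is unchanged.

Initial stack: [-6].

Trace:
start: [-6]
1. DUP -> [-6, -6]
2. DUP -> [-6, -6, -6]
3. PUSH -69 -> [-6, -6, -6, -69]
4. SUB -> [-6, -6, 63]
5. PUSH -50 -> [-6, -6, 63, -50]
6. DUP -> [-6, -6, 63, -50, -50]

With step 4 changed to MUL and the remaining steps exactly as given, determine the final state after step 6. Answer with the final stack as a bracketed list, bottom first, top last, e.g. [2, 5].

(re-executing from step 4 with the substitution; state before step 4: [-6, -6, -6, -69])
4. MUL -> [-6, -6, 414]
5. PUSH -50 -> [-6, -6, 414, -50]
6. DUP -> [-6, -6, 414, -50, -50]

[-6, -6, 414, -50, -50]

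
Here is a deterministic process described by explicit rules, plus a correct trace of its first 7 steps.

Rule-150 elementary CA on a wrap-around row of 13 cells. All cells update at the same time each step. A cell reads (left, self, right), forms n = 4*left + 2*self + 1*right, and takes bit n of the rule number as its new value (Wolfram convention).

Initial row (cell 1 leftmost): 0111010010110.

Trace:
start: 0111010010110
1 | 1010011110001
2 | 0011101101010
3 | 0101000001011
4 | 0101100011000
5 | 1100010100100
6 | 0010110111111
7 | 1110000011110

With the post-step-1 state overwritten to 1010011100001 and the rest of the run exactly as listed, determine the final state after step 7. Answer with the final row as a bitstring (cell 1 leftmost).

state after step 1 := 1010011100001
2 | 0011101010010
3 | 0101001011111
4 | 0101111001110
5 | 1100110110101
6 | 1011000000100
7 | 1000100001111

1000100001111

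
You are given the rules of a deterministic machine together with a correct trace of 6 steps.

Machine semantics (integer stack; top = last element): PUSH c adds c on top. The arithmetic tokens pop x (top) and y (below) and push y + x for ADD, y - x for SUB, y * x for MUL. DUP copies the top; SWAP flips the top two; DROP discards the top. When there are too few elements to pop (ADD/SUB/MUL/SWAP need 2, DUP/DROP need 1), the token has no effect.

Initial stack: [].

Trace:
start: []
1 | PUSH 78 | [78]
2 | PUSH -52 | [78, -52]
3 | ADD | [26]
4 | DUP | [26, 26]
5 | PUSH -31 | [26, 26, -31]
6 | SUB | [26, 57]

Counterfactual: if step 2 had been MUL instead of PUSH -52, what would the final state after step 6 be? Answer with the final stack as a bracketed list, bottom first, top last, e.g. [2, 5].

(re-executing from step 2 with the substitution; state before step 2: [78])
2 | MUL | [78]
3 | ADD | [78]
4 | DUP | [78, 78]
5 | PUSH -31 | [78, 78, -31]
6 | SUB | [78, 109]

[78, 109]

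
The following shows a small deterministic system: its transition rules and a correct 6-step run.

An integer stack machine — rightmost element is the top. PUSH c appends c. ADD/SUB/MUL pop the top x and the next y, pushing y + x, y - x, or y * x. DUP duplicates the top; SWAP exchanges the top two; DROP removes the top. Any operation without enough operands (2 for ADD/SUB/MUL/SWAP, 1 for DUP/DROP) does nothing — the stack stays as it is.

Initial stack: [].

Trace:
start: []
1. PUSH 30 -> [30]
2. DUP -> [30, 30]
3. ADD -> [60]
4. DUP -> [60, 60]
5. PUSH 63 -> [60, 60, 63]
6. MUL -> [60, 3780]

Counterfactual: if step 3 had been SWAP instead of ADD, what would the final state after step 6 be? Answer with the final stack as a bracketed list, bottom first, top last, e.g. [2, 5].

(re-executing from step 3 with the substitution; state before step 3: [30, 30])
3. SWAP -> [30, 30]
4. DUP -> [30, 30, 30]
5. PUSH 63 -> [30, 30, 30, 63]
6. MUL -> [30, 30, 1890]

[30, 30, 1890]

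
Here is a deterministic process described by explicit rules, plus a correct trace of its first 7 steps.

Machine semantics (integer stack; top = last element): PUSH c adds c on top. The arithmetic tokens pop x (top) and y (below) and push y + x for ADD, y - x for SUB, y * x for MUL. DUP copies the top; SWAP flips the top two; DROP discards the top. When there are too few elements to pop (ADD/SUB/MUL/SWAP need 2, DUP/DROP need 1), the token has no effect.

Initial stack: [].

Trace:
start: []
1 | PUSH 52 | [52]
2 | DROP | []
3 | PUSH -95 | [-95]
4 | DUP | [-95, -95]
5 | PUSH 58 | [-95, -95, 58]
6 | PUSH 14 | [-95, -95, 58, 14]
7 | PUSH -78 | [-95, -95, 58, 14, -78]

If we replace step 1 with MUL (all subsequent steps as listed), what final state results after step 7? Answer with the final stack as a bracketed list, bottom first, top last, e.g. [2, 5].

[-95, -95, 58, 14, -78]

(re-executing from step 1 with the substitution; state before step 1: [])
1 | MUL | []
2 | DROP | []
3 | PUSH -95 | [-95]
4 | DUP | [-95, -95]
5 | PUSH 58 | [-95, -95, 58]
6 | PUSH 14 | [-95, -95, 58, 14]
7 | PUSH -78 | [-95, -95, 58, 14, -78]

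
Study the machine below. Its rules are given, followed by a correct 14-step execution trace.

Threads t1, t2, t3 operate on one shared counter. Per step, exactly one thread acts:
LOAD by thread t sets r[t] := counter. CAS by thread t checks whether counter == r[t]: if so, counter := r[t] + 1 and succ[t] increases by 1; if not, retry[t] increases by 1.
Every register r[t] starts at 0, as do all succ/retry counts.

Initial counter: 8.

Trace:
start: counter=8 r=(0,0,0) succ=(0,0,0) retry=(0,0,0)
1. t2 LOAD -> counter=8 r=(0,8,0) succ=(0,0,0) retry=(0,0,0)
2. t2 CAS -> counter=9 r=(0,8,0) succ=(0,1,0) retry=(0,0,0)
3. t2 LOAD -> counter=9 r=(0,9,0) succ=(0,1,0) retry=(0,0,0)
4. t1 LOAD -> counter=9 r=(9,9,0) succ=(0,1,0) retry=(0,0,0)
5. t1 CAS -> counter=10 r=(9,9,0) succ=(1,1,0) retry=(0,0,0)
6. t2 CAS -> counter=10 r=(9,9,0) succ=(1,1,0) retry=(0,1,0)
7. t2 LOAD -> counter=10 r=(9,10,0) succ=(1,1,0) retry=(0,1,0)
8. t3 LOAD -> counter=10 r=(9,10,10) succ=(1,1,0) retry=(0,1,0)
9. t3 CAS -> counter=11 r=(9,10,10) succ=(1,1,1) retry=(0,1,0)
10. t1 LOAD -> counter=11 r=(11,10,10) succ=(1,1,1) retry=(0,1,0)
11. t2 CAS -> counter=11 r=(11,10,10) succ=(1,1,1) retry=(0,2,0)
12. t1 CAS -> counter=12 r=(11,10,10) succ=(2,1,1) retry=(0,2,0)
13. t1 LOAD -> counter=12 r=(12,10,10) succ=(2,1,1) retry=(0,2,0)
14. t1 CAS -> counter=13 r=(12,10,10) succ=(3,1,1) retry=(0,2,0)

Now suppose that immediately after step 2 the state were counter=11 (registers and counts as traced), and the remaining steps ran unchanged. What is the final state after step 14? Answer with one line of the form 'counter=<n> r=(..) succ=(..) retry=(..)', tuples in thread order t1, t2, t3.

counter=15 r=(14,12,12) succ=(3,1,1) retry=(0,2,0)

state after step 2 := counter=11 r=(0,8,0) succ=(0,1,0) retry=(0,0,0)
3. t2 LOAD -> counter=11 r=(0,11,0) succ=(0,1,0) retry=(0,0,0)
4. t1 LOAD -> counter=11 r=(11,11,0) succ=(0,1,0) retry=(0,0,0)
5. t1 CAS -> counter=12 r=(11,11,0) succ=(1,1,0) retry=(0,0,0)
6. t2 CAS -> counter=12 r=(11,11,0) succ=(1,1,0) retry=(0,1,0)
7. t2 LOAD -> counter=12 r=(11,12,0) succ=(1,1,0) retry=(0,1,0)
8. t3 LOAD -> counter=12 r=(11,12,12) succ=(1,1,0) retry=(0,1,0)
9. t3 CAS -> counter=13 r=(11,12,12) succ=(1,1,1) retry=(0,1,0)
10. t1 LOAD -> counter=13 r=(13,12,12) succ=(1,1,1) retry=(0,1,0)
11. t2 CAS -> counter=13 r=(13,12,12) succ=(1,1,1) retry=(0,2,0)
12. t1 CAS -> counter=14 r=(13,12,12) succ=(2,1,1) retry=(0,2,0)
13. t1 LOAD -> counter=14 r=(14,12,12) succ=(2,1,1) retry=(0,2,0)
14. t1 CAS -> counter=15 r=(14,12,12) succ=(3,1,1) retry=(0,2,0)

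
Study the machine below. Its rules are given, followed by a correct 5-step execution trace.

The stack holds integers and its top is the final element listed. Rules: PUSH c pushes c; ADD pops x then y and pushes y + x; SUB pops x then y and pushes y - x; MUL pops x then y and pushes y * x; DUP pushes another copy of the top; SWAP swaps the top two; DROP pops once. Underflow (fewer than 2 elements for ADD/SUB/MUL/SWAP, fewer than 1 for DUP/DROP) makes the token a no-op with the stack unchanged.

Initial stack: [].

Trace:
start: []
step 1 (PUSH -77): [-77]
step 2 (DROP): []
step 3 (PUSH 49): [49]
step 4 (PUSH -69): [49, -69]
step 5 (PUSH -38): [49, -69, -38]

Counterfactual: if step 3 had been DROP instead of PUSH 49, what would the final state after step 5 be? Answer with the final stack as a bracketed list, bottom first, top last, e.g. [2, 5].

(re-executing from step 3 with the substitution; state before step 3: [])
step 3 (DROP): []
step 4 (PUSH -69): [-69]
step 5 (PUSH -38): [-69, -38]

[-69, -38]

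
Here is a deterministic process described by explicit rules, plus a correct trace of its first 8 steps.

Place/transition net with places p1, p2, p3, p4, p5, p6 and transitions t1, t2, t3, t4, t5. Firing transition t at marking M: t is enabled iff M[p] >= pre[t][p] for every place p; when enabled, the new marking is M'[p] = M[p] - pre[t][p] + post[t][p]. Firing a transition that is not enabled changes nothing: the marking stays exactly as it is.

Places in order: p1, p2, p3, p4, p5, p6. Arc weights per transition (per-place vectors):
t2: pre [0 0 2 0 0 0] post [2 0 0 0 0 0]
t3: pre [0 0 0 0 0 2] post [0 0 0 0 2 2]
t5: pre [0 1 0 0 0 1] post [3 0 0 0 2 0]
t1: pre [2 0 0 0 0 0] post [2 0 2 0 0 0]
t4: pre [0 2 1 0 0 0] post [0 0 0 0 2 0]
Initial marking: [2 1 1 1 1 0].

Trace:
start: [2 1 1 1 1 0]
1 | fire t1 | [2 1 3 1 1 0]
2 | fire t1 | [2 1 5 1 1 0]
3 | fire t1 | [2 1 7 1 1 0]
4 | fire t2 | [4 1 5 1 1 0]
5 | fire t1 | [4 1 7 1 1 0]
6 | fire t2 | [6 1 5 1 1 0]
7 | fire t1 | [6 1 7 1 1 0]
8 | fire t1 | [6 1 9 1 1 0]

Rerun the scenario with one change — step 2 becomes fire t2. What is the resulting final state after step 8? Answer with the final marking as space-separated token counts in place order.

8 1 5 1 1 0

(re-executing from step 2 with the substitution; state before step 2: [2 1 3 1 1 0])
2 | fire t2 | [4 1 1 1 1 0]
3 | fire t1 | [4 1 3 1 1 0]
4 | fire t2 | [6 1 1 1 1 0]
5 | fire t1 | [6 1 3 1 1 0]
6 | fire t2 | [8 1 1 1 1 0]
7 | fire t1 | [8 1 3 1 1 0]
8 | fire t1 | [8 1 5 1 1 0]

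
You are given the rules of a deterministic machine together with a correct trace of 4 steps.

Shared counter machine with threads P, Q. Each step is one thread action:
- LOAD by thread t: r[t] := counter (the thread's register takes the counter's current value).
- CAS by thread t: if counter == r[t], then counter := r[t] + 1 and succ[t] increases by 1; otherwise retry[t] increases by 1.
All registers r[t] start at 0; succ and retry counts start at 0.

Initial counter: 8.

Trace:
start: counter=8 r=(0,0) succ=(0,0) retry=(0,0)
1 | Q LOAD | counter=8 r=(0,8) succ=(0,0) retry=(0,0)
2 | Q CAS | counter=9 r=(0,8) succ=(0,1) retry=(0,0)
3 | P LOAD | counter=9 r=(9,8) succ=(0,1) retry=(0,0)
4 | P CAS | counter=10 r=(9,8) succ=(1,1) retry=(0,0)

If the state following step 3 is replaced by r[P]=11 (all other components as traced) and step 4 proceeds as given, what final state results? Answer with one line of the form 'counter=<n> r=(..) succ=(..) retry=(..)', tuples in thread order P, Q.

counter=9 r=(11,8) succ=(0,1) retry=(1,0)

state after step 3 := counter=9 r=(11,8) succ=(0,1) retry=(0,0)
4 | P CAS | counter=9 r=(11,8) succ=(0,1) retry=(1,0)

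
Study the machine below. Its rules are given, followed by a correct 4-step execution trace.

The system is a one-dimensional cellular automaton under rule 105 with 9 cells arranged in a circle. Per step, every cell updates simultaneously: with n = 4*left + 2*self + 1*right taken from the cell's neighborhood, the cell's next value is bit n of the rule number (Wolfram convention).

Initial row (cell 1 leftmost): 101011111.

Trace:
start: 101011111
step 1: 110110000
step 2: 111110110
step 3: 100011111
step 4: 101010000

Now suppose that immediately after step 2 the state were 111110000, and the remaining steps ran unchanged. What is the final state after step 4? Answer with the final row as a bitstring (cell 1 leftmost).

001001111

state after step 2 := 111110000
step 3: 100010110
step 4: 001001111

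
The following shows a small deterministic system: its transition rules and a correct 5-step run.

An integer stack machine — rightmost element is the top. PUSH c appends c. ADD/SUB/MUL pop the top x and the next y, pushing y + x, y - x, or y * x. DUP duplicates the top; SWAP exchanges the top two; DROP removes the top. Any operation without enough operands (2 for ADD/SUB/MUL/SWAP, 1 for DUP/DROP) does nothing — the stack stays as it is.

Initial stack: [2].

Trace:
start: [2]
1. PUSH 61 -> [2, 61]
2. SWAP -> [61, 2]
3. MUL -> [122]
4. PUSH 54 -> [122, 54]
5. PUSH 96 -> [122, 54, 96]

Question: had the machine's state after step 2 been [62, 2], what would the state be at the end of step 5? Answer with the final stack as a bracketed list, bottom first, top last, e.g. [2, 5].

state after step 2 := [62, 2]
3. MUL -> [124]
4. PUSH 54 -> [124, 54]
5. PUSH 96 -> [124, 54, 96]

[124, 54, 96]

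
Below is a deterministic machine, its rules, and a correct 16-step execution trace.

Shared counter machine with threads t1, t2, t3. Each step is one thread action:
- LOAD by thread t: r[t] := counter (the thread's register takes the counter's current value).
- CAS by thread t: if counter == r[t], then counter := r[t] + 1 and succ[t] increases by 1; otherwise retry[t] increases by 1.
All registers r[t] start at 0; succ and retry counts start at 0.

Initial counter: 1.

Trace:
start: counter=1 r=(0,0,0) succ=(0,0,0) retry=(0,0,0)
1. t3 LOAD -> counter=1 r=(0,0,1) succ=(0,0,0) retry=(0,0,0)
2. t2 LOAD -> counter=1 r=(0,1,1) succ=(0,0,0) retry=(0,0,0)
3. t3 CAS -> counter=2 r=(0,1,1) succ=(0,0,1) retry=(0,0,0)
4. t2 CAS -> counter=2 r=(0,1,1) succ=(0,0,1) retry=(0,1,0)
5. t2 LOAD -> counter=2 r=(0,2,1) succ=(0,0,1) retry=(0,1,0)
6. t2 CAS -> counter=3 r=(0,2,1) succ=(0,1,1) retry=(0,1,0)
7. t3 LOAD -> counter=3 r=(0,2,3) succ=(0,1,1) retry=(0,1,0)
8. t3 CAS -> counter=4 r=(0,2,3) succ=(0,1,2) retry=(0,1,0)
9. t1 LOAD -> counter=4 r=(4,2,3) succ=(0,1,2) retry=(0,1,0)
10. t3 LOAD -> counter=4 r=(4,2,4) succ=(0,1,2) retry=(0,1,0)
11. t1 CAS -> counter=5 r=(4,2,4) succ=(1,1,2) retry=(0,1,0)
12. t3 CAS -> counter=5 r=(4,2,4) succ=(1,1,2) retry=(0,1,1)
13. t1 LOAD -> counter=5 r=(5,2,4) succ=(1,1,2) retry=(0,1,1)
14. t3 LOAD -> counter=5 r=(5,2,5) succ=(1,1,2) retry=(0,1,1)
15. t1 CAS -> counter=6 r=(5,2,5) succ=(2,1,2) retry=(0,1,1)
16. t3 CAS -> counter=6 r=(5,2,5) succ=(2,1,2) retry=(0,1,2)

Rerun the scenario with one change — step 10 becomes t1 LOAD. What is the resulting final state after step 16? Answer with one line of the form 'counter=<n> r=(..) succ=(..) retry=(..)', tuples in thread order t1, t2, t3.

counter=6 r=(5,2,5) succ=(2,1,2) retry=(0,1,2)

(re-executing from step 10 with the substitution; state before step 10: counter=4 r=(4,2,3) succ=(0,1,2) retry=(0,1,0))
10. t1 LOAD -> counter=4 r=(4,2,3) succ=(0,1,2) retry=(0,1,0)
11. t1 CAS -> counter=5 r=(4,2,3) succ=(1,1,2) retry=(0,1,0)
12. t3 CAS -> counter=5 r=(4,2,3) succ=(1,1,2) retry=(0,1,1)
13. t1 LOAD -> counter=5 r=(5,2,3) succ=(1,1,2) retry=(0,1,1)
14. t3 LOAD -> counter=5 r=(5,2,5) succ=(1,1,2) retry=(0,1,1)
15. t1 CAS -> counter=6 r=(5,2,5) succ=(2,1,2) retry=(0,1,1)
16. t3 CAS -> counter=6 r=(5,2,5) succ=(2,1,2) retry=(0,1,2)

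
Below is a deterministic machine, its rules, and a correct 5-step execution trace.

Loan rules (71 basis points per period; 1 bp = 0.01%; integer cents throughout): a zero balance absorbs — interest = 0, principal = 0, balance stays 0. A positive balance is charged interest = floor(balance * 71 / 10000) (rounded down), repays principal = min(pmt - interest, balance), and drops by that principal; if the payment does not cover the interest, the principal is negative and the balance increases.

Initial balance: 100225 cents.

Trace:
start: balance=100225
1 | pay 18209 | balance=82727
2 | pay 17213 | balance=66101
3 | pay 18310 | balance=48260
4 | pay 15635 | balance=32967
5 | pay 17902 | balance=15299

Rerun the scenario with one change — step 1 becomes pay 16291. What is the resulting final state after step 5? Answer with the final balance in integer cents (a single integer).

(re-executing from step 1 with the substitution; state before step 1: balance=100225)
1 | pay 16291 | balance=84645
2 | pay 17213 | balance=68032
3 | pay 18310 | balance=50205
4 | pay 15635 | balance=34926
5 | pay 17902 | balance=17271

17271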